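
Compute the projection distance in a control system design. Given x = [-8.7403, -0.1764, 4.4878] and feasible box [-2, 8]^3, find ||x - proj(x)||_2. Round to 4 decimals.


Project each component onto [-2, 8].
clip(-8.7403) = -2.0, clip(-0.1764) = -0.1764, clip(4.4878) = 4.4878
Projection = [-2.0, -0.1764, 4.4878]
Squared diffs: [45.4316, 0.0, 0.0]
Distance = sqrt(45.4316) = 6.7403


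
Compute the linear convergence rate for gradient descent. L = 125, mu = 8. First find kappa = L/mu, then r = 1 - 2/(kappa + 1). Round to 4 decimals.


Step 1: Compute the condition number.
kappa = L/mu = 125/8 = 15.625
Step 2: Compute the convergence rate.
r = 1 - 2/(kappa + 1) = 1 - 2*mu/(L + mu) = (L - mu)/(L + mu) = 117/133 = 0.8797


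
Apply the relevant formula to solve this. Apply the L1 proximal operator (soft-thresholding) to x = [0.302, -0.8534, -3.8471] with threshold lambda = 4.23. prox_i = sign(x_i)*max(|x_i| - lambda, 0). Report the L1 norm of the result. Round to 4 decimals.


Soft-thresholding with lambda = 4.23:
prox(0.302) = sign(0.302)*max(|0.302| - 4.23, 0) = 0.0
prox(-0.8534) = sign(-0.8534)*max(|-0.8534| - 4.23, 0) = 0.0
prox(-3.8471) = sign(-3.8471)*max(|-3.8471| - 4.23, 0) = 0.0
prox(x) = [0.0, 0.0, 0.0]
||prox(x)||_1 = 0.0 + 0.0 + 0.0 = 0.0


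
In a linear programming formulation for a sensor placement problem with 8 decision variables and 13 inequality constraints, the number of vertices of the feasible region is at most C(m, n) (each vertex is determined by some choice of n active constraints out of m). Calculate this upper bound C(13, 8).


Each vertex corresponds to some choice of n active constraints out of m, so the number of vertices is at most C(m, n) = m! / (n!(m-n)!).
m = 13, n = 8
Numerator: 13 * 12 * 11 * 10 * 9 * 8 * 7 * 6
Denominator: 8! = 40320
C(13, 8) = 1287


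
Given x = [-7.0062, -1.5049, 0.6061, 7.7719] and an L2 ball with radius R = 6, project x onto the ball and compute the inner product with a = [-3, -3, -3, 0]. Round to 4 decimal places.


Step 1: Compute ||x|| (intermediates to 6 decimals).
||x|| = sqrt((-7.0062)^2 + (-1.5049)^2 + 0.6061^2 + 7.7719^2) = 10.588737
Step 2: Project.
Since ||x|| > R, scale = R/||x|| = 6/10.588737 = 0.56664, proj(x) = scale * x
proj(x) = [-3.969993, -0.852737, 0.343441, 4.403869]
Step 3: Dot product.
a^T * proj(x) = -3*(-3.969993) - 3*(-0.852737) - 3*0.343441 + 0*4.403869 = 13.4379


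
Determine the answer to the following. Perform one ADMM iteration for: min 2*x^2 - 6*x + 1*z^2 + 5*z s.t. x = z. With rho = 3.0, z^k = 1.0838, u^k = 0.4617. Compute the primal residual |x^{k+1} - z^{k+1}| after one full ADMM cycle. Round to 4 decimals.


ADMM iteration with rho = 3.0, z^k = 1.0838, u^k = 0.4617
Step 1: x-update.
Minimize 2*x^2 - 6*x + (3.0/2)*(x - 1.0838 + 0.4617)^2
FOC: (2*2 + 3.0)*x = 6 + 3.0*(1.0838 - 0.4617)
x^{k+1} = 1.1238
Step 2: z-update.
Minimize 1*z^2 + 5*z + (3.0/2)*(1.1238 - z + 0.4617)^2
FOC: (2*1 + 3.0)*z = -5 + 3.0*(1.1238 + 0.4617)
z^{k+1} = -0.0487
Step 3: u-update.
u^{k+1} = 0.4617 + 1.1238 + 0.0487 = 1.6342
Step 4: Primal residual = |1.1238 + 0.0487| = 1.1725


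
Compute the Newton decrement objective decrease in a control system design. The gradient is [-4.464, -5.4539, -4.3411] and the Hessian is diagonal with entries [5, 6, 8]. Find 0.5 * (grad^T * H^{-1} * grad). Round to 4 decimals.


Step 1: H is diagonal, so H^(-1) * g = [-0.8928, -0.909, -0.5426].
Step 2: g^T H^(-1) g = sum_i g_i^2 / H_ii
  = (-4.464)^2/5 + (-5.4539)^2/6 + (-4.3411)^2/8
  = 3.9855 + 4.9575 + 2.3556 = 11.2986
Step 3: Objective decrease = 0.5 * g^T H^(-1) g = 5.6493


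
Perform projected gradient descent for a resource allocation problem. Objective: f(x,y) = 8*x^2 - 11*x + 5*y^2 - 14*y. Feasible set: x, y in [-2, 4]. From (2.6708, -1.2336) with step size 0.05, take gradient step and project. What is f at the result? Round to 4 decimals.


Step 1: Compute gradient at (2.6708, -1.2336).
grad_x = 2*8*2.6708 - 11 = 31.7328
grad_y = 2*5*-1.2336 - 14 = -26.336
Step 2: Gradient step.
x_raw = 2.6708 - 0.05*31.7328 = 1.0842
y_raw = -1.2336 - 0.05*-26.336 = 0.0832
Step 3: Project onto [-2, 4].
x_proj = clip(1.0842) = 1.0842
y_proj = clip(0.0832) = 0.0832
Step 4: Evaluate f.
f(1.0842, 0.0832) = -3.6527


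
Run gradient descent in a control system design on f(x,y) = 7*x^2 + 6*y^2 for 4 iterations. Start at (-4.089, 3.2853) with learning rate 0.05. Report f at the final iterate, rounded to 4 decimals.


Gradient descent on f(x,y) = 7*x^2 + 6*y^2.
Starting point: (-4.089, 3.2853), alpha = 0.05
Step 1: grad_x = 2*7*-4.089 = -57.246, grad_y = 2*6*3.2853 = 39.4236
  x_1 = -4.089 - 0.05*-57.246 = -1.2267
  y_1 = 3.2853 - 0.05*39.4236 = 1.3141
Step 2: grad_x = 2*7*-1.2267 = -17.1738, grad_y = 2*6*1.3141 = 15.7694
  x_2 = -1.2267 - 0.05*-17.1738 = -0.368
  y_2 = 1.3141 - 0.05*15.7694 = 0.5256
Step 3: grad_x = 2*7*-0.368 = -5.1521, grad_y = 2*6*0.5256 = 6.3078
  x_3 = -0.368 - 0.05*-5.1521 = -0.1104
  y_3 = 0.5256 - 0.05*6.3078 = 0.2103
Step 4: grad_x = 2*7*-0.1104 = -1.5456, grad_y = 2*6*0.2103 = 2.5231
  x_4 = -0.1104 - 0.05*-1.5456 = -0.0331
  y_4 = 0.2103 - 0.05*2.5231 = 0.0841
f(-0.0331, 0.0841) = 7*(-0.0331)^2 + 6*0.0841^2 = 0.0501


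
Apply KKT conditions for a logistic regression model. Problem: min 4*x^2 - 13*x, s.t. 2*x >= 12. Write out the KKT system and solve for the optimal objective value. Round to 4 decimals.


Step 1: Try lambda = 0 (constraint inactive).
x_unc = 13/(2*4) = 1.625
Check: 2*1.625 = 3.25 < 12 -- violated!
Step 2: Constraint must be active: 2*x = 12
x* = 12/2 = 6.0
lambda = (2*4*6.0 - 13)/2 = 17.5
Step 3: Compute optimal value.
f(x*) = 4*6.0^2 - 13*6.0 = 66.0


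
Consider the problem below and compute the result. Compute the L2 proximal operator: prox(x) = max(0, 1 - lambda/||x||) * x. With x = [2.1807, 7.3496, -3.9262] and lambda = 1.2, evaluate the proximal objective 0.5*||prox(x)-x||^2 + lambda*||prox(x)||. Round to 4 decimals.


Step 1: Compute ||x||.
||x|| = 8.6132
Step 2: Compute scaling factor.
scale = max(0, 1 - 1.2/8.6132) = 0.8607
Step 3: prox(x) = [1.8769, 6.3256, -3.3792]
||prox(x)|| = 7.4132
Step 4: Proximal objective.
0.5*||prox-x||^2 = 0.72
lambda*||prox|| = 8.8958
Total = 9.6158


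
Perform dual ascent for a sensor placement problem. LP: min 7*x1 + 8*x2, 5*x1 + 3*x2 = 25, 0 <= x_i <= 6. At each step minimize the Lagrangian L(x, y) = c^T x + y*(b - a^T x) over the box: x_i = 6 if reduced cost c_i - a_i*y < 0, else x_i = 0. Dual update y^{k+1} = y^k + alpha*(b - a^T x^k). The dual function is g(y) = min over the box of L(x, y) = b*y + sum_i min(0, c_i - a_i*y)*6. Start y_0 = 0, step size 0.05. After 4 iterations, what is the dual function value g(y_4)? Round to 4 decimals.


Dual ascent for LP: min 7*x1 + 8*x2, 5*x1 + 3*x2 = 25, 0 <= x_i <= 6
Step 1: y^k = 0.0, reduced costs: (7.0, 8.0)
  x^k = (0.0, 0.0), subgradient = b - a^T x = 25.0
  y^{k+1} = 0.0 + 0.05*25.0 = 1.25
Step 2: y^k = 1.25, reduced costs: (0.75, 4.25)
  x^k = (0.0, 0.0), subgradient = b - a^T x = 25.0
  y^{k+1} = 1.25 + 0.05*25.0 = 2.5
Step 3: y^k = 2.5, reduced costs: (-5.5, 0.5)
  x^k = (6.0, 0.0), subgradient = b - a^T x = -5.0
  y^{k+1} = 2.5 + 0.05*-5.0 = 2.25
Step 4: y^k = 2.25, reduced costs: (-4.25, 1.25)
  x^k = (6.0, 0.0), subgradient = b - a^T x = -5.0
  y^{k+1} = 2.25 + 0.05*-5.0 = 2.0
Dual objective at y_4 = 2.0: reduced costs (-3.0, 2.0), box minimizer x = (6.0, 0.0)
g(y_4) = b*y + (c1 - a1*y)*x1 + (c2 - a2*y)*x2 = 25*2.0 + (-3.0)*6.0 + 2.0*0.0 = 50.0 - 18.0 + 0.0 = 32.0


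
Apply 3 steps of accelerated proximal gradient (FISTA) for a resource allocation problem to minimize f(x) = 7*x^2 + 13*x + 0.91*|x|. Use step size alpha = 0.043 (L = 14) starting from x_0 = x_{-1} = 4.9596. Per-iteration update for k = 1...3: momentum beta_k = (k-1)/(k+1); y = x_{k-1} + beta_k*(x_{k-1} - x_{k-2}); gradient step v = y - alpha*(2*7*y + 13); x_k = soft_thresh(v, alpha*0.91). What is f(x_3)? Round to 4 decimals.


FISTA on f(x) = 7*x^2 + 13*x + 0.91*|x|
L = 14, alpha = 0.043
Iteration 1: beta = 0.0, y = 4.9596 + 0.0*(4.9596 - 4.9596) = 4.9596
  grad(y) = 82.4344, v = y - alpha*grad = 1.4149
  prox(v) = soft_thresh(1.4149, 0.0391) = 1.3758
Iteration 2: beta = 0.3333, y = 1.3758 + 0.3333*(1.3758 - 4.9596) = 0.1812
  grad(y) = 15.5366, v = y - alpha*grad = -0.4869
  prox(v) = soft_thresh(-0.4869, 0.0391) = -0.4478
Iteration 3: beta = 0.5, y = -0.4478 + 0.5*(-0.4478 - 1.3758) = -1.3595
  grad(y) = -6.0334, v = y - alpha*grad = -1.1001
  prox(v) = soft_thresh(-1.1001, 0.0391) = -1.061
f(x_3) = 7*(-1.061)^2 + 13*(-1.061) + 0.91*|-1.061| = -4.9475


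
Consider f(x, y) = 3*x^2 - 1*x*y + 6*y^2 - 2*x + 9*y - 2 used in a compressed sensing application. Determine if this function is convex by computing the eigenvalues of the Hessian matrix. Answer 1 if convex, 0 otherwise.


The Hessian of f(x,y) = 3*x^2 - 1*x*y + 6*y^2 - 2*x + 9*y - 2 is:
H = [[6, -1], [-1, 12]]
Trace = 6 + 12 = 18
Determinant = 6*12 - (-1)^2 = 71
Discriminant = (18)^2 - 4*71 = 40.0
Eigenvalues: lambda_1 = 5.8377, lambda_2 = 12.1623
The function is convex.

1


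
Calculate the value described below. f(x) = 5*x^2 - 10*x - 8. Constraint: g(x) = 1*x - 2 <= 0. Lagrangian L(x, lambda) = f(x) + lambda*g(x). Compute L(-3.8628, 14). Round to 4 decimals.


Step 1: Evaluate f(x).
f(-3.8628) = 5*(-3.8628)^2 - 10*(-3.8628) - 8 = 105.2341
Step 2: Evaluate g(x).
g(-3.8628) = 1*-3.8628 - 2 = -5.8628
Step 3: Compute Lagrangian.
L = 105.2341 + 14*-5.8628 = 23.1549


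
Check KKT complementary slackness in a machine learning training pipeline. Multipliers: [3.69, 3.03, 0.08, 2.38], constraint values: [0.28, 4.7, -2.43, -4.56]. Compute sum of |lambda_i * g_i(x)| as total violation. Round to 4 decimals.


KKT complementary slackness check:
lambda_1 * g_1 = 3.69 * 0.28 = 1.0332
lambda_2 * g_2 = 3.03 * 4.7 = 14.241
lambda_3 * g_3 = 0.08 * -2.43 = -0.1944
lambda_4 * g_4 = 2.38 * -4.56 = -10.8528
Total violation = 1.0332 + 14.241 + 0.1944 + 10.8528 = 26.3214


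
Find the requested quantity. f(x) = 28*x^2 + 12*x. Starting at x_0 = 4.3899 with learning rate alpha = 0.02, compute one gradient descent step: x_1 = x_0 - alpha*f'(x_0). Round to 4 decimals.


We compute the gradient at x_0 and apply the update.
f'(x) = 56*x + 12
f'(4.3899) = 56*4.3899 + 12 = 257.8344
x_1 = 4.3899 - 0.02*257.8344 = -0.7668


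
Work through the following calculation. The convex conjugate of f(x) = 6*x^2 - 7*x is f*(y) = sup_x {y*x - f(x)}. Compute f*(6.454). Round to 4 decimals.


f*(y) = sup_x {y*x - a*x^2 - b*x} = sup_x {(y-b)*x - a*x^2}
FOC: (y - b) - 2a*x = 0 => x* = (y - b)/(2a)
x* = (6.454 + 7)/(2*6) = 1.1212
f*(6.454) = (y-b)^2/(4a) = (6.454 + 7)^2/(4*6)
= 181.0101/24 = 7.5421


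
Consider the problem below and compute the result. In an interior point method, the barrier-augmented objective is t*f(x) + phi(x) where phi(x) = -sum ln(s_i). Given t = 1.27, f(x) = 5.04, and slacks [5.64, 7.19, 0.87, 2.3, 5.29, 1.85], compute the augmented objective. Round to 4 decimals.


Step 1: Compute log-barrier.
ln values: [1.7299, 1.9727, -0.1393, 0.8329, 1.6658, 0.6152]
phi = -(1.7299 + 1.9727 - 0.1393 + 0.8329 + 1.6658 + 0.6152) = -6.6772
Step 2: Compute augmented objective.
t*f(x) = 1.27*5.04 = 6.4008
Total = 6.4008 - 6.6772 = -0.2764


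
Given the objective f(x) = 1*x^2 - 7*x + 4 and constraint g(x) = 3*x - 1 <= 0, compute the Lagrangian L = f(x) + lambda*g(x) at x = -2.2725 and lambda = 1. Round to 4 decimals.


Step 1: Evaluate f(x).
f(-2.2725) = 1*(-2.2725)^2 - 7*(-2.2725) + 4 = 25.0718
Step 2: Evaluate g(x).
g(-2.2725) = 3*-2.2725 - 1 = -7.8175
Step 3: Compute Lagrangian.
L = 25.0718 + 1*-7.8175 = 17.2543


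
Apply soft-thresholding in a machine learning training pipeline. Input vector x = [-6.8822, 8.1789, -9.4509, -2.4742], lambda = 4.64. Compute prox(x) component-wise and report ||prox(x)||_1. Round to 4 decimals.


Soft-thresholding with lambda = 4.64:
prox(-6.8822) = sign(-6.8822)*max(|-6.8822| - 4.64, 0) = -2.2422
prox(8.1789) = sign(8.1789)*max(|8.1789| - 4.64, 0) = 3.5389
prox(-9.4509) = sign(-9.4509)*max(|-9.4509| - 4.64, 0) = -4.8109
prox(-2.4742) = sign(-2.4742)*max(|-2.4742| - 4.64, 0) = 0.0
prox(x) = [-2.2422, 3.5389, -4.8109, 0.0]
||prox(x)||_1 = 2.2422 + 3.5389 + 4.8109 + 0.0 = 10.592


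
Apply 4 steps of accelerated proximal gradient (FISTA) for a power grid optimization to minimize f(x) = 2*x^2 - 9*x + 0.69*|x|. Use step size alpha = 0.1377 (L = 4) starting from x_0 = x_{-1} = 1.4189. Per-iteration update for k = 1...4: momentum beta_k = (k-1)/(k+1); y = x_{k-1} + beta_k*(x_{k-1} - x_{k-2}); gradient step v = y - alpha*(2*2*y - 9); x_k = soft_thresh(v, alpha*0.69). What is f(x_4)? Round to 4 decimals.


FISTA on f(x) = 2*x^2 - 9*x + 0.69*|x|
L = 4, alpha = 0.1377
Iteration 1: beta = 0.0, y = 1.4189 + 0.0*(1.4189 - 1.4189) = 1.4189
  grad(y) = -3.3244, v = y - alpha*grad = 1.8767
  prox(v) = soft_thresh(1.8767, 0.095) = 1.7817
Iteration 2: beta = 0.3333, y = 1.7817 + 0.3333*(1.7817 - 1.4189) = 1.9026
  grad(y) = -1.3897, v = y - alpha*grad = 2.0939
  prox(v) = soft_thresh(2.0939, 0.095) = 1.9989
Iteration 3: beta = 0.5, y = 1.9989 + 0.5*(1.9989 - 1.7817) = 2.1076
  grad(y) = -0.5698, v = y - alpha*grad = 2.186
  prox(v) = soft_thresh(2.186, 0.095) = 2.091
Iteration 4: beta = 0.6, y = 2.091 + 0.6*(2.091 - 1.9989) = 2.1462
  grad(y) = -0.415, v = y - alpha*grad = 2.2034
  prox(v) = soft_thresh(2.2034, 0.095) = 2.1084
f(x_4) = 2*2.1084^2 - 9*2.1084 + 0.69*|2.1084| = -8.6301


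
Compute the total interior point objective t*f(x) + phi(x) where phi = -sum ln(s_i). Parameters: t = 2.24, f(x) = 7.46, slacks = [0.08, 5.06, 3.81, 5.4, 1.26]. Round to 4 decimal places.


Step 1: Compute log-barrier.
ln values: [-2.5257, 1.6214, 1.3376, 1.6864, 0.2311]
phi = -(-2.5257 + 1.6214 + 1.3376 + 1.6864 + 0.2311) = -2.3508
Step 2: Compute augmented objective.
t*f(x) = 2.24*7.46 = 16.7104
Total = 16.7104 - 2.3508 = 14.3596


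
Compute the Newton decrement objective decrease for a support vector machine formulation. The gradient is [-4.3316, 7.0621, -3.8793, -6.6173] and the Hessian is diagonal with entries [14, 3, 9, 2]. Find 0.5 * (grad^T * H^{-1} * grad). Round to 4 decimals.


Step 1: H is diagonal, so H^(-1) * g = [-0.3094, 2.354, -0.431, -3.3087].
Step 2: g^T H^(-1) g = sum_i g_i^2 / H_ii
  = (-4.3316)^2/14 + (7.0621)^2/3 + (-3.8793)^2/9 + (-6.6173)^2/2
  = 1.3402 + 16.6244 + 1.6721 + 21.8943 = 41.5311
Step 3: Objective decrease = 0.5 * g^T H^(-1) g = 20.7655


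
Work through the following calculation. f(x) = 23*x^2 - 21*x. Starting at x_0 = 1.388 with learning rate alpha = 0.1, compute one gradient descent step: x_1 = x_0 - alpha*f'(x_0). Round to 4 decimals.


We compute the gradient at x_0 and apply the update.
f'(x) = 46*x - 21
f'(1.388) = 46*1.388 - 21 = 42.848
x_1 = 1.388 - 0.1*42.848 = -2.8968


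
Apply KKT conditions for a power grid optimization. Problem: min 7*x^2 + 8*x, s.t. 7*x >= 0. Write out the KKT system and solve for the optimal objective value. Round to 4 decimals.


Step 1: Try lambda = 0 (constraint inactive).
x_unc = -8/(2*7) = -0.5714
Check: 7*-0.5714 = -3.9998 < 0 -- violated!
Step 2: Constraint must be active: 7*x = 0
x* = 0/7 = 0.0
lambda = (2*7*0.0 + 8)/7 = 1.1429
Step 3: Compute optimal value.
f(x*) = 7*0.0^2 + 8*0.0 = 0.0


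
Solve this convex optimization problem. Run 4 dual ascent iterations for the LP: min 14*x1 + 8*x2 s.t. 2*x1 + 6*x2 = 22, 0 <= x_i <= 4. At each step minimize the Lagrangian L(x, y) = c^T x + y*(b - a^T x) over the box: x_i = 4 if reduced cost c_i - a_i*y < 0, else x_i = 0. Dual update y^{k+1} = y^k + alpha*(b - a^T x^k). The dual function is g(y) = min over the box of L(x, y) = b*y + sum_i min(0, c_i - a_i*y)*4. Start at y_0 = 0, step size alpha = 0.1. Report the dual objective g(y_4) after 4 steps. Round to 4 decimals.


Dual ascent for LP: min 14*x1 + 8*x2, 2*x1 + 6*x2 = 22, 0 <= x_i <= 4
Step 1: y^k = 0.0, reduced costs: (14.0, 8.0)
  x^k = (0.0, 0.0), subgradient = b - a^T x = 22.0
  y^{k+1} = 0.0 + 0.1*22.0 = 2.2
Step 2: y^k = 2.2, reduced costs: (9.6, -5.2)
  x^k = (0.0, 4.0), subgradient = b - a^T x = -2.0
  y^{k+1} = 2.2 + 0.1*-2.0 = 2.0
Step 3: y^k = 2.0, reduced costs: (10.0, -4.0)
  x^k = (0.0, 4.0), subgradient = b - a^T x = -2.0
  y^{k+1} = 2.0 + 0.1*-2.0 = 1.8
Step 4: y^k = 1.8, reduced costs: (10.4, -2.8)
  x^k = (0.0, 4.0), subgradient = b - a^T x = -2.0
  y^{k+1} = 1.8 + 0.1*-2.0 = 1.6
Dual objective at y_4 = 1.6: reduced costs (10.8, -1.6), box minimizer x = (0.0, 4.0)
g(y_4) = b*y + (c1 - a1*y)*x1 + (c2 - a2*y)*x2 = 22*1.6 + 10.8*0.0 + (-1.6)*4.0 = 35.2 + 0.0 - 6.4 = 28.8


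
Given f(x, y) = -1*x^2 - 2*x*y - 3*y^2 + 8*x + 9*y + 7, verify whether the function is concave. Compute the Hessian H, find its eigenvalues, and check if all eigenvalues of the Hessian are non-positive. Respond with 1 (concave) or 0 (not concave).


The Hessian of f(x,y) = -1*x^2 - 2*x*y - 3*y^2 + 8*x + 9*y + 7 is:
H = [[-2, -2], [-2, -6]]
Trace = -2 - 6 = -8
Determinant = -2*-6 - (-2)^2 = 8
Discriminant = (-8)^2 - 4*8 = 32.0
Eigenvalues: lambda_1 = -6.8284, lambda_2 = -1.1716
The function is concave.

1


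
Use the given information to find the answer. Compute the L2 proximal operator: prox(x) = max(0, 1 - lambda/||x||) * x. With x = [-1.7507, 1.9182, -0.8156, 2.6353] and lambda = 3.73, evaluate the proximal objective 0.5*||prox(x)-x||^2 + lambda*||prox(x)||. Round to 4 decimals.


Step 1: Compute ||x||.
||x|| = 3.7887
Step 2: Compute scaling factor.
scale = max(0, 1 - 3.73/3.7887) = 0.0155
Step 3: prox(x) = [-0.0271, 0.0297, -0.0126, 0.0408]
||prox(x)|| = 0.0587
Step 4: Proximal objective.
0.5*||prox-x||^2 = 6.9565
lambda*||prox|| = 0.219
Total = 7.1755


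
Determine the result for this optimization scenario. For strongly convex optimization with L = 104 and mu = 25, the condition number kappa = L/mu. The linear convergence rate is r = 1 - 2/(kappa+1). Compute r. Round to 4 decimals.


Step 1: Compute the condition number.
kappa = L/mu = 104/25 = 4.16
Step 2: Compute the convergence rate.
r = 1 - 2/(kappa + 1) = 1 - 2*mu/(L + mu) = (L - mu)/(L + mu) = 79/129 = 0.6124


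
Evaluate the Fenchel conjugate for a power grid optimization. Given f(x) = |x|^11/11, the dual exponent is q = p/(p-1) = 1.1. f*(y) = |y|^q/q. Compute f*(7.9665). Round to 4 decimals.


The conjugate exponent q satisfies 1/p + 1/q = 1.
p = 11, so q = 11/(11 - 1) = 1.1
|y|^q = 7.9665^1.1 = 9.8038
f*(7.9665) = 9.8038 / 1.1 = 8.9125


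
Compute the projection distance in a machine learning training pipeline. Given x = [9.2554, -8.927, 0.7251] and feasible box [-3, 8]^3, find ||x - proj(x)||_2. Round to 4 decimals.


Project each component onto [-3, 8].
clip(9.2554) = 8.0, clip(-8.927) = -3.0, clip(0.7251) = 0.7251
Projection = [8.0, -3.0, 0.7251]
Squared diffs: [1.576, 35.1293, 0.0]
Distance = sqrt(36.7053) = 6.0585


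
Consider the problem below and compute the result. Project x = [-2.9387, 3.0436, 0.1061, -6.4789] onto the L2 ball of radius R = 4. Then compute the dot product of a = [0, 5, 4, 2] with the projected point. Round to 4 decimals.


Step 1: Compute ||x|| (intermediates to 6 decimals).
||x|| = sqrt((-2.9387)^2 + 3.0436^2 + 0.1061^2 + (-6.4789)^2) = 7.73866
Step 2: Project.
Since ||x|| > R, scale = R/||x|| = 4/7.73866 = 0.516885, proj(x) = scale * x
proj(x) = [-1.51897, 1.573191, 0.054841, -3.348846]
Step 3: Dot product.
a^T * proj(x) = 0*(-1.51897) + 5*1.573191 + 4*0.054841 + 2*(-3.348846) = 1.3876


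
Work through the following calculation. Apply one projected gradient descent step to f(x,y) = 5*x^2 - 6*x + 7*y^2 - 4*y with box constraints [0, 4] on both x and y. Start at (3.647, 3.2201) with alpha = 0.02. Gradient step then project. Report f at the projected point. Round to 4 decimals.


Step 1: Compute gradient at (3.647, 3.2201).
grad_x = 2*5*3.647 - 6 = 30.47
grad_y = 2*7*3.2201 - 4 = 41.0814
Step 2: Gradient step.
x_raw = 3.647 - 0.02*30.47 = 3.0376
y_raw = 3.2201 - 0.02*41.0814 = 2.3985
Step 3: Project onto [0, 4].
x_proj = clip(3.0376) = 3.0376
y_proj = clip(2.3985) = 2.3985
Step 4: Evaluate f.
f(3.0376, 2.3985) = 58.5843


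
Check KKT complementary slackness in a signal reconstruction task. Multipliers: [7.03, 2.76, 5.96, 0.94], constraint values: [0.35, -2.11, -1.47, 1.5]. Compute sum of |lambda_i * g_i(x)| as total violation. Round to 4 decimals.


KKT complementary slackness check:
lambda_1 * g_1 = 7.03 * 0.35 = 2.4605
lambda_2 * g_2 = 2.76 * -2.11 = -5.8236
lambda_3 * g_3 = 5.96 * -1.47 = -8.7612
lambda_4 * g_4 = 0.94 * 1.5 = 1.41
Total violation = 2.4605 + 5.8236 + 8.7612 + 1.41 = 18.4553


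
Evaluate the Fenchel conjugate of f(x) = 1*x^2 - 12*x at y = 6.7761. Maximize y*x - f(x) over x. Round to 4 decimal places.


f*(y) = sup_x {y*x - a*x^2 - b*x} = sup_x {(y-b)*x - a*x^2}
FOC: (y - b) - 2a*x = 0 => x* = (y - b)/(2a)
x* = (6.7761 + 12)/(2*1) = 9.3881
f*(6.7761) = (y-b)^2/(4a) = (6.7761 + 12)^2/(4*1)
= 352.5419/4 = 88.1355


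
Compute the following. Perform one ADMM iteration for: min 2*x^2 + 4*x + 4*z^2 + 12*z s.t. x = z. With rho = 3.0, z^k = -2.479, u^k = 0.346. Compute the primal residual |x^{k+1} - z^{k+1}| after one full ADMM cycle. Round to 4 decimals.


ADMM iteration with rho = 3.0, z^k = -2.479, u^k = 0.346
Step 1: x-update.
Minimize 2*x^2 + 4*x + (3.0/2)*(x + 2.479 + 0.346)^2
FOC: (2*2 + 3.0)*x = -4 + 3.0*(-2.479 - 0.346)
x^{k+1} = -1.7821
Step 2: z-update.
Minimize 4*z^2 + 12*z + (3.0/2)*(-1.7821 - z + 0.346)^2
FOC: (2*4 + 3.0)*z = -12 + 3.0*(-1.7821 + 0.346)
z^{k+1} = -1.4826
Step 3: u-update.
u^{k+1} = 0.346 - 1.7821 + 1.4826 = 0.0464
Step 4: Primal residual = |-1.7821 + 1.4826| = 0.2996


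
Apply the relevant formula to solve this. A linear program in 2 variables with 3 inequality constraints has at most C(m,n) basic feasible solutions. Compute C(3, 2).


Each vertex corresponds to some choice of n active constraints out of m, so the number of vertices is at most C(m, n) = m! / (n!(m-n)!).
m = 3, n = 2
Numerator: 3 * 2
Denominator: 2! = 2
C(3, 2) = 3


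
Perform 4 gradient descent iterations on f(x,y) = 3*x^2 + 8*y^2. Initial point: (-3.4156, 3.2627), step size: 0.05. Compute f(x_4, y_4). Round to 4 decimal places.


Gradient descent on f(x,y) = 3*x^2 + 8*y^2.
Starting point: (-3.4156, 3.2627), alpha = 0.05
Step 1: grad_x = 2*3*-3.4156 = -20.4936, grad_y = 2*8*3.2627 = 52.2032
  x_1 = -3.4156 - 0.05*-20.4936 = -2.3909
  y_1 = 3.2627 - 0.05*52.2032 = 0.6525
Step 2: grad_x = 2*3*-2.3909 = -14.3455, grad_y = 2*8*0.6525 = 10.4406
  x_2 = -2.3909 - 0.05*-14.3455 = -1.6736
  y_2 = 0.6525 - 0.05*10.4406 = 0.1305
Step 3: grad_x = 2*3*-1.6736 = -10.0419, grad_y = 2*8*0.1305 = 2.0881
  x_3 = -1.6736 - 0.05*-10.0419 = -1.1716
  y_3 = 0.1305 - 0.05*2.0881 = 0.0261
Step 4: grad_x = 2*3*-1.1716 = -7.0293, grad_y = 2*8*0.0261 = 0.4176
  x_4 = -1.1716 - 0.05*-7.0293 = -0.8201
  y_4 = 0.0261 - 0.05*0.4176 = 0.0052
f(-0.8201, 0.0052) = 3*(-0.8201)^2 + 8*0.0052^2 = 2.0178


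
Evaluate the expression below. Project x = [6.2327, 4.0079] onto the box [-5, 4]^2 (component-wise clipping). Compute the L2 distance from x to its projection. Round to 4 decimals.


Project each component onto [-5, 4].
clip(6.2327) = 4.0, clip(4.0079) = 4.0
Projection = [4.0, 4.0]
Squared diffs: [4.9849, 0.0001]
Distance = sqrt(4.985) = 2.2327


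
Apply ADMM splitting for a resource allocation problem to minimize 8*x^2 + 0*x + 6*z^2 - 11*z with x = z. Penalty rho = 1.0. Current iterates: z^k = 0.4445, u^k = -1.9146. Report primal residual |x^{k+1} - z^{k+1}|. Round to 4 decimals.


ADMM iteration with rho = 1.0, z^k = 0.4445, u^k = -1.9146
Step 1: x-update.
Minimize 8*x^2 + 0*x + (1.0/2)*(x - 0.4445 - 1.9146)^2
FOC: (2*8 + 1.0)*x = 0 + 1.0*(0.4445 + 1.9146)
x^{k+1} = 0.1388
Step 2: z-update.
Minimize 6*z^2 - 11*z + (1.0/2)*(0.1388 - z - 1.9146)^2
FOC: (2*6 + 1.0)*z = 11 + 1.0*(0.1388 - 1.9146)
z^{k+1} = 0.7096
Step 3: u-update.
u^{k+1} = -1.9146 + 0.1388 - 0.7096 = -2.4854
Step 4: Primal residual = |0.1388 - 0.7096| = 0.5708


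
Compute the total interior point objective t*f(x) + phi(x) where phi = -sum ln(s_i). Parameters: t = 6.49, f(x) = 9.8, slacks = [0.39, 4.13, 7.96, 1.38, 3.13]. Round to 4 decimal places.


Step 1: Compute log-barrier.
ln values: [-0.9416, 1.4183, 2.0744, 0.3221, 1.141]
phi = -(-0.9416 + 1.4183 + 2.0744 + 0.3221 + 1.141) = -4.0142
Step 2: Compute augmented objective.
t*f(x) = 6.49*9.8 = 63.602
Total = 63.602 - 4.0142 = 59.5878


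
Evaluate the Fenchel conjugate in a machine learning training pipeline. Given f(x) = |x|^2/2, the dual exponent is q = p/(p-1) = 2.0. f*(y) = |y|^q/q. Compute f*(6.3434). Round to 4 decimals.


The conjugate exponent q satisfies 1/p + 1/q = 1.
p = 2, so q = 2/(2 - 1) = 2.0
|y|^q = 6.3434^2.0 = 40.2387
f*(6.3434) = 40.2387 / 2.0 = 20.1194


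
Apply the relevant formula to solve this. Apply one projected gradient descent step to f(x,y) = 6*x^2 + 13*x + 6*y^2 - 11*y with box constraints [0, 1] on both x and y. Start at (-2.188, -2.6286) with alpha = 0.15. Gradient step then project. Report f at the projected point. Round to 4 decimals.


Step 1: Compute gradient at (-2.188, -2.6286).
grad_x = 2*6*-2.188 + 13 = -13.256
grad_y = 2*6*-2.6286 - 11 = -42.5432
Step 2: Gradient step.
x_raw = -2.188 - 0.15*-13.256 = -0.1996
y_raw = -2.6286 - 0.15*-42.5432 = 3.7529
Step 3: Project onto [0, 1].
x_proj = clip(-0.1996) = 0.0
y_proj = clip(3.7529) = 1.0
Step 4: Evaluate f.
f(0.0, 1.0) = -5.0


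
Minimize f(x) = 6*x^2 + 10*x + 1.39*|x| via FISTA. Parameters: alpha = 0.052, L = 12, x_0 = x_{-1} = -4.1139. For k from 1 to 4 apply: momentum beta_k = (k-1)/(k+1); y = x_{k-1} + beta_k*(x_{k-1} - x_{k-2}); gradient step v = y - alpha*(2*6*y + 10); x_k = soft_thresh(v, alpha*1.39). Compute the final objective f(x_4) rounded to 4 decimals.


FISTA on f(x) = 6*x^2 + 10*x + 1.39*|x|
L = 12, alpha = 0.052
Iteration 1: beta = 0.0, y = -4.1139 + 0.0*(-4.1139 + 4.1139) = -4.1139
  grad(y) = -39.3668, v = y - alpha*grad = -2.0668
  prox(v) = soft_thresh(-2.0668, 0.0723) = -1.9945
Iteration 2: beta = 0.3333, y = -1.9945 + 0.3333*(-1.9945 + 4.1139) = -1.2881
  grad(y) = -5.4571, v = y - alpha*grad = -1.0043
  prox(v) = soft_thresh(-1.0043, 0.0723) = -0.932
Iteration 3: beta = 0.5, y = -0.932 + 0.5*(-0.932 + 1.9945) = -0.4008
  grad(y) = 5.1905, v = y - alpha*grad = -0.6707
  prox(v) = soft_thresh(-0.6707, 0.0723) = -0.5984
Iteration 4: beta = 0.6, y = -0.5984 + 0.6*(-0.5984 + 0.932) = -0.3982
  grad(y) = 5.2211, v = y - alpha*grad = -0.6697
  prox(v) = soft_thresh(-0.6697, 0.0723) = -0.5975
f(x_4) = 6*(-0.5975)^2 + 10*(-0.5975) + 1.39*|-0.5975| = -3.0024


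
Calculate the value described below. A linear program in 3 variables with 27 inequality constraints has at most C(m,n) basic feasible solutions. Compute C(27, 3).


Each vertex corresponds to some choice of n active constraints out of m, so the number of vertices is at most C(m, n) = m! / (n!(m-n)!).
m = 27, n = 3
Numerator: 27 * 26 * 25
Denominator: 3! = 6
C(27, 3) = 2925


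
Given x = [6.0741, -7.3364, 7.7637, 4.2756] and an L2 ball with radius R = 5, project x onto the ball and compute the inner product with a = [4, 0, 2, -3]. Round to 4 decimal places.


Step 1: Compute ||x|| (intermediates to 6 decimals).
||x|| = sqrt(6.0741^2 + (-7.3364)^2 + 7.7637^2 + 4.2756^2) = 13.010505
Step 2: Project.
Since ||x|| > R, scale = R/||x|| = 5/13.010505 = 0.384305, proj(x) = scale * x
proj(x) = [2.334307, -2.819415, 2.983629, 1.643134]
Step 3: Dot product.
a^T * proj(x) = 4*2.334307 + 0*(-2.819415) + 2*2.983629 - 3*1.643134 = 10.3751


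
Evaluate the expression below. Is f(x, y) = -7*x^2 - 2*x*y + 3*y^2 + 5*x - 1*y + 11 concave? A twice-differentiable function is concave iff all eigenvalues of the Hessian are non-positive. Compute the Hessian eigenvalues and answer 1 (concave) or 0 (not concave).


The Hessian of f(x,y) = -7*x^2 - 2*x*y + 3*y^2 + 5*x - 1*y + 11 is:
H = [[-14, -2], [-2, 6]]
Trace = -14 + 6 = -8
Determinant = -14*6 - (-2)^2 = -88
Discriminant = (-8)^2 - 4*-88 = 416.0
Eigenvalues: lambda_1 = -14.198, lambda_2 = 6.198
The function is not concave.

0


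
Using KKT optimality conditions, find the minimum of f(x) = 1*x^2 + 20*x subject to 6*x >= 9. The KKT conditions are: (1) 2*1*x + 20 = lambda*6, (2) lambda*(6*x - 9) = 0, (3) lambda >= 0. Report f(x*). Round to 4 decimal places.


Step 1: Try lambda = 0 (constraint inactive).
x_unc = -20/(2*1) = -10.0
Check: 6*-10.0 = -60.0 < 9 -- violated!
Step 2: Constraint must be active: 6*x = 9
x* = 9/6 = 1.5
lambda = (2*1*1.5 + 20)/6 = 3.8333
Step 3: Compute optimal value.
f(x*) = 1*1.5^2 + 20*1.5 = 32.25


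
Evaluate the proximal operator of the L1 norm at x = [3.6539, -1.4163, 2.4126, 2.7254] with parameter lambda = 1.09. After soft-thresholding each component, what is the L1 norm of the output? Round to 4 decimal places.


Soft-thresholding with lambda = 1.09:
prox(3.6539) = sign(3.6539)*max(|3.6539| - 1.09, 0) = 2.5639
prox(-1.4163) = sign(-1.4163)*max(|-1.4163| - 1.09, 0) = -0.3263
prox(2.4126) = sign(2.4126)*max(|2.4126| - 1.09, 0) = 1.3226
prox(2.7254) = sign(2.7254)*max(|2.7254| - 1.09, 0) = 1.6354
prox(x) = [2.5639, -0.3263, 1.3226, 1.6354]
||prox(x)||_1 = 2.5639 + 0.3263 + 1.3226 + 1.6354 = 5.8482


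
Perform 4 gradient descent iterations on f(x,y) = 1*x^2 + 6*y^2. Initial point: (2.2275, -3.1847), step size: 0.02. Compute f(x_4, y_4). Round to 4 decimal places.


Gradient descent on f(x,y) = 1*x^2 + 6*y^2.
Starting point: (2.2275, -3.1847), alpha = 0.02
Step 1: grad_x = 2*1*2.2275 = 4.455, grad_y = 2*6*-3.1847 = -38.2164
  x_1 = 2.2275 - 0.02*4.455 = 2.1384
  y_1 = -3.1847 - 0.02*-38.2164 = -2.4204
Step 2: grad_x = 2*1*2.1384 = 4.2768, grad_y = 2*6*-2.4204 = -29.0445
  x_2 = 2.1384 - 0.02*4.2768 = 2.0529
  y_2 = -2.4204 - 0.02*-29.0445 = -1.8395
Step 3: grad_x = 2*1*2.0529 = 4.1057, grad_y = 2*6*-1.8395 = -22.0738
  x_3 = 2.0529 - 0.02*4.1057 = 1.9707
  y_3 = -1.8395 - 0.02*-22.0738 = -1.398
Step 4: grad_x = 2*1*1.9707 = 3.9415, grad_y = 2*6*-1.398 = -16.7761
  x_4 = 1.9707 - 0.02*3.9415 = 1.8919
  y_4 = -1.398 - 0.02*-16.7761 = -1.0625
f(1.8919, -1.0625) = 1*1.8919^2 + 6*(-1.0625)^2 = 10.3526


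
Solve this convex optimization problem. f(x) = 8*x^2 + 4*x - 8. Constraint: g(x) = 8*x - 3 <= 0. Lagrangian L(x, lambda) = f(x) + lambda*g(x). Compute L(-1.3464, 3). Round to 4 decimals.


Step 1: Evaluate f(x).
f(-1.3464) = 8*(-1.3464)^2 + 4*(-1.3464) - 8 = 1.1167
Step 2: Evaluate g(x).
g(-1.3464) = 8*-1.3464 - 3 = -13.7712
Step 3: Compute Lagrangian.
L = 1.1167 + 3*-13.7712 = -40.1969


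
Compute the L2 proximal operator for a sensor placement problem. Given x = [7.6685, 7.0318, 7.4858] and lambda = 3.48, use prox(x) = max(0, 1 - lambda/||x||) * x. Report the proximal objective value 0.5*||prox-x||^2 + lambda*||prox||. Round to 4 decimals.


Step 1: Compute ||x||.
||x|| = 12.8175
Step 2: Compute scaling factor.
scale = max(0, 1 - 3.48/12.8175) = 0.7285
Step 3: prox(x) = [5.5865, 5.1226, 5.4534]
||prox(x)|| = 9.3375
Step 4: Proximal objective.
0.5*||prox-x||^2 = 6.0552
lambda*||prox|| = 32.4945
Total = 38.5498


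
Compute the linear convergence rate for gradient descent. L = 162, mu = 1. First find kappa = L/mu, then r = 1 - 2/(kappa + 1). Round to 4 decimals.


Step 1: Compute the condition number.
kappa = L/mu = 162/1 = 162.0
Step 2: Compute the convergence rate.
r = 1 - 2/(kappa + 1) = 1 - 2*mu/(L + mu) = (L - mu)/(L + mu) = 161/163 = 0.9877


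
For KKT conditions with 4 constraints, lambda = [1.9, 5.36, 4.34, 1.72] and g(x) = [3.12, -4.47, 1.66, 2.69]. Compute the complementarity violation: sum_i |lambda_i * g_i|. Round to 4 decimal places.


KKT complementary slackness check:
lambda_1 * g_1 = 1.9 * 3.12 = 5.928
lambda_2 * g_2 = 5.36 * -4.47 = -23.9592
lambda_3 * g_3 = 4.34 * 1.66 = 7.2044
lambda_4 * g_4 = 1.72 * 2.69 = 4.6268
Total violation = 5.928 + 23.9592 + 7.2044 + 4.6268 = 41.7184


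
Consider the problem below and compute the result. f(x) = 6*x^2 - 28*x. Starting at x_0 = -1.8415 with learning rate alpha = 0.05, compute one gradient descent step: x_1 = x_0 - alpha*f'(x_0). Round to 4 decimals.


We compute the gradient at x_0 and apply the update.
f'(x) = 12*x - 28
f'(-1.8415) = 12*-1.8415 - 28 = -50.098
x_1 = -1.8415 - 0.05*-50.098 = 0.6634


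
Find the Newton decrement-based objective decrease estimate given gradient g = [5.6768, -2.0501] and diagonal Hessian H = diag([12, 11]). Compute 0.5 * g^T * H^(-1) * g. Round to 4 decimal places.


Step 1: H is diagonal, so H^(-1) * g = [0.4731, -0.1864].
Step 2: g^T H^(-1) g = sum_i g_i^2 / H_ii
  = (5.6768)^2/12 + (-2.0501)^2/11
  = 2.6855 + 0.3821 = 3.0676
Step 3: Objective decrease = 0.5 * g^T H^(-1) g = 1.5338


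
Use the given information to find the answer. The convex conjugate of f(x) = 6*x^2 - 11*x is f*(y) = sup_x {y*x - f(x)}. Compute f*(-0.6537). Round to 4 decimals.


f*(y) = sup_x {y*x - a*x^2 - b*x} = sup_x {(y-b)*x - a*x^2}
FOC: (y - b) - 2a*x = 0 => x* = (y - b)/(2a)
x* = (-0.6537 + 11)/(2*6) = 0.8622
f*(-0.6537) = (y-b)^2/(4a) = (-0.6537 + 11)^2/(4*6)
= 107.0459/24 = 4.4602


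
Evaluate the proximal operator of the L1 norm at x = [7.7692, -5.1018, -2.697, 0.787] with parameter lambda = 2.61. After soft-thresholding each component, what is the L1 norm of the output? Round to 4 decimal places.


Soft-thresholding with lambda = 2.61:
prox(7.7692) = sign(7.7692)*max(|7.7692| - 2.61, 0) = 5.1592
prox(-5.1018) = sign(-5.1018)*max(|-5.1018| - 2.61, 0) = -2.4918
prox(-2.697) = sign(-2.697)*max(|-2.697| - 2.61, 0) = -0.087
prox(0.787) = sign(0.787)*max(|0.787| - 2.61, 0) = 0.0
prox(x) = [5.1592, -2.4918, -0.087, 0.0]
||prox(x)||_1 = 5.1592 + 2.4918 + 0.087 + 0.0 = 7.738


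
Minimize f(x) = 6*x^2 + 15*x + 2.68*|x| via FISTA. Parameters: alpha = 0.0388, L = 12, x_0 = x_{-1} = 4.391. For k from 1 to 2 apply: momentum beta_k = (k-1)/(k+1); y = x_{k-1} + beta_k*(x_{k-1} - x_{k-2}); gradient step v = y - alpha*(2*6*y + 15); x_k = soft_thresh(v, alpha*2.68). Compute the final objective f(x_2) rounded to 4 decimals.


FISTA on f(x) = 6*x^2 + 15*x + 2.68*|x|
L = 12, alpha = 0.0388
Iteration 1: beta = 0.0, y = 4.391 + 0.0*(4.391 - 4.391) = 4.391
  grad(y) = 67.692, v = y - alpha*grad = 1.7646
  prox(v) = soft_thresh(1.7646, 0.104) = 1.6606
Iteration 2: beta = 0.3333, y = 1.6606 + 0.3333*(1.6606 - 4.391) = 0.7504
  grad(y) = 24.0051, v = y - alpha*grad = -0.181
  prox(v) = soft_thresh(-0.181, 0.104) = -0.077
f(x_2) = 6*(-0.077)^2 + 15*(-0.077) + 2.68*|-0.077| = -0.913


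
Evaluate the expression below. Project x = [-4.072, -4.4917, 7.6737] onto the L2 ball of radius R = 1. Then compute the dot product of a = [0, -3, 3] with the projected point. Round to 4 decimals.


Step 1: Compute ||x|| (intermediates to 6 decimals).
||x|| = sqrt((-4.072)^2 + (-4.4917)^2 + 7.6737^2) = 9.779684
Step 2: Project.
Since ||x|| > R, scale = R/||x|| = 1/9.779684 = 0.102253, proj(x) = scale * x
proj(x) = [-0.416374, -0.45929, 0.784659]
Step 3: Dot product.
a^T * proj(x) = 0*(-0.416374) - 3*(-0.45929) + 3*0.784659 = 3.7318


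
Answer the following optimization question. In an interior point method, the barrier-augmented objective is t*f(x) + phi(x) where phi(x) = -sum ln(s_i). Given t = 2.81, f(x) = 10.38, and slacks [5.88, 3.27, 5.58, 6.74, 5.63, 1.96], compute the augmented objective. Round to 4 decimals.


Step 1: Compute log-barrier.
ln values: [1.7716, 1.1848, 1.7192, 1.9081, 1.7281, 0.6729]
phi = -(1.7716 + 1.1848 + 1.7192 + 1.9081 + 1.7281 + 0.6729) = -8.9846
Step 2: Compute augmented objective.
t*f(x) = 2.81*10.38 = 29.1678
Total = 29.1678 - 8.9846 = 20.1832


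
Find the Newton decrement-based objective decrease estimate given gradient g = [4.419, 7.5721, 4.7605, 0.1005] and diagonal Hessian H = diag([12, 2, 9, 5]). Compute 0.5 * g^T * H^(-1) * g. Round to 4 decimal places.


Step 1: H is diagonal, so H^(-1) * g = [0.3683, 3.7861, 0.5289, 0.0201].
Step 2: g^T H^(-1) g = sum_i g_i^2 / H_ii
  = (4.419)^2/12 + (7.5721)^2/2 + (4.7605)^2/9 + (0.1005)^2/5
  = 1.6273 + 28.6683 + 2.518 + 0.002 = 32.8157
Step 3: Objective decrease = 0.5 * g^T H^(-1) g = 16.4079


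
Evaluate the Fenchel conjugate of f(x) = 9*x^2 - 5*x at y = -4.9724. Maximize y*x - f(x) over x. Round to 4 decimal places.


f*(y) = sup_x {y*x - a*x^2 - b*x} = sup_x {(y-b)*x - a*x^2}
FOC: (y - b) - 2a*x = 0 => x* = (y - b)/(2a)
x* = (-4.9724 + 5)/(2*9) = 0.0015
f*(-4.9724) = (y-b)^2/(4a) = (-4.9724 + 5)^2/(4*9)
= 0.0008/36 = 0.0


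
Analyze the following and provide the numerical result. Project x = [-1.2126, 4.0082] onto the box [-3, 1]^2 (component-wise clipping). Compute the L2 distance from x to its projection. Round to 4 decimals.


Project each component onto [-3, 1].
clip(-1.2126) = -1.2126, clip(4.0082) = 1.0
Projection = [-1.2126, 1.0]
Squared diffs: [0.0, 9.0493]
Distance = sqrt(9.0493) = 3.0082


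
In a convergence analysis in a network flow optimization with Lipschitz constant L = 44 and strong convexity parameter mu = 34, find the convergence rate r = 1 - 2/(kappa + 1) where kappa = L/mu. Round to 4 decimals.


Step 1: Compute the condition number.
kappa = L/mu = 44/34 = 1.2941
Step 2: Compute the convergence rate.
r = 1 - 2/(kappa + 1) = 1 - 2*mu/(L + mu) = (L - mu)/(L + mu) = 10/78 = 0.1282


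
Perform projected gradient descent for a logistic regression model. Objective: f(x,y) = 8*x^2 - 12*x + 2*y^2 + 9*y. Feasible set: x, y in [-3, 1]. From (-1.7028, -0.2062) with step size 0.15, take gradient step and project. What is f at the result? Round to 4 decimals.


Step 1: Compute gradient at (-1.7028, -0.2062).
grad_x = 2*8*-1.7028 - 12 = -39.2448
grad_y = 2*2*-0.2062 + 9 = 8.1752
Step 2: Gradient step.
x_raw = -1.7028 - 0.15*-39.2448 = 4.1839
y_raw = -0.2062 - 0.15*8.1752 = -1.4325
Step 3: Project onto [-3, 1].
x_proj = clip(4.1839) = 1.0
y_proj = clip(-1.4325) = -1.4325
Step 4: Evaluate f.
f(1.0, -1.4325) = -12.7883


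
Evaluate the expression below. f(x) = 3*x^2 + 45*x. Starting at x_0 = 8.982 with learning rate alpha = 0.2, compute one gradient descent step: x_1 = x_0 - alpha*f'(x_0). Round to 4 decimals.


We compute the gradient at x_0 and apply the update.
f'(x) = 6*x + 45
f'(8.982) = 6*8.982 + 45 = 98.892
x_1 = 8.982 - 0.2*98.892 = -10.7964


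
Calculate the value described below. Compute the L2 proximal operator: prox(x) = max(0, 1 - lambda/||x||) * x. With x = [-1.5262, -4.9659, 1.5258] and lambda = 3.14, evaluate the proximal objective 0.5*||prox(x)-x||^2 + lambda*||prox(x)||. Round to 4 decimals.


Step 1: Compute ||x||.
||x|| = 5.4146
Step 2: Compute scaling factor.
scale = max(0, 1 - 3.14/5.4146) = 0.4201
Step 3: prox(x) = [-0.6411, -2.0861, 0.641]
||prox(x)|| = 2.2746
Step 4: Proximal objective.
0.5*||prox-x||^2 = 4.9298
lambda*||prox|| = 7.1422
Total = 12.0719


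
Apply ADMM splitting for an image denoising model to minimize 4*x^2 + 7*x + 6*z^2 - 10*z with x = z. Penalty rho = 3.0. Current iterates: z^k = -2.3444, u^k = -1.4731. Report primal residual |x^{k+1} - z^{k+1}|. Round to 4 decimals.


ADMM iteration with rho = 3.0, z^k = -2.3444, u^k = -1.4731
Step 1: x-update.
Minimize 4*x^2 + 7*x + (3.0/2)*(x + 2.3444 - 1.4731)^2
FOC: (2*4 + 3.0)*x = -7 + 3.0*(-2.3444 + 1.4731)
x^{k+1} = -0.874
Step 2: z-update.
Minimize 6*z^2 - 10*z + (3.0/2)*(-0.874 - z - 1.4731)^2
FOC: (2*6 + 3.0)*z = 10 + 3.0*(-0.874 - 1.4731)
z^{k+1} = 0.1972
Step 3: u-update.
u^{k+1} = -1.4731 - 0.874 - 0.1972 = -2.5443
Step 4: Primal residual = |-0.874 - 0.1972| = 1.0712


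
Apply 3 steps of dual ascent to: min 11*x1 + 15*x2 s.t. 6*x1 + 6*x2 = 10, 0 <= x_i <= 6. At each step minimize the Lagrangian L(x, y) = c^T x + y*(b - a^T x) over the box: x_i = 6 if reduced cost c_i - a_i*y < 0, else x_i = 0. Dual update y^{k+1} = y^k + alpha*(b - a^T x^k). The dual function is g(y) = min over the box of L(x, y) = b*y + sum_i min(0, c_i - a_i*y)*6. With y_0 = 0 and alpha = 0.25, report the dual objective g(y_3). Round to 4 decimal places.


Dual ascent for LP: min 11*x1 + 15*x2, 6*x1 + 6*x2 = 10, 0 <= x_i <= 6
Step 1: y^k = 0.0, reduced costs: (11.0, 15.0)
  x^k = (0.0, 0.0), subgradient = b - a^T x = 10.0
  y^{k+1} = 0.0 + 0.25*10.0 = 2.5
Step 2: y^k = 2.5, reduced costs: (-4.0, 0.0)
  x^k = (6.0, 0.0), subgradient = b - a^T x = -26.0
  y^{k+1} = 2.5 + 0.25*-26.0 = -4.0
Step 3: y^k = -4.0, reduced costs: (35.0, 39.0)
  x^k = (0.0, 0.0), subgradient = b - a^T x = 10.0
  y^{k+1} = -4.0 + 0.25*10.0 = -1.5
Dual objective at y_3 = -1.5: reduced costs (20.0, 24.0), box minimizer x = (0.0, 0.0)
g(y_3) = b*y + (c1 - a1*y)*x1 + (c2 - a2*y)*x2 = 10*(-1.5) + 20.0*0.0 + 24.0*0.0 = -15.0 + 0.0 + 0.0 = -15.0
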